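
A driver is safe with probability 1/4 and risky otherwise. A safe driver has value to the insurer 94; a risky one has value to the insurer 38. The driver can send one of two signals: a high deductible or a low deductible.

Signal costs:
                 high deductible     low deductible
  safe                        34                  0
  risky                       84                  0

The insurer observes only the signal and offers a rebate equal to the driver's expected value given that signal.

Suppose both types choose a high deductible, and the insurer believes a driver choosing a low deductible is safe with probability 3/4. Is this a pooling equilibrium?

No

At the pooled signal (high deductible) the insurer holds the prior 1/4 and pays 1/4·94 + 3/4·38 = 52. Off-path (low deductible) belief 3/4 gives 3/4·94 + 1/4·38 = 80.
Safe: high deductible gives 52 − 34 = 18; low deductible gives 80 − 0 = 80. Deviates. ✗
Risky: high deductible gives 52 − 84 = -32; low deductible gives 80 − 0 = 80. Deviates. ✗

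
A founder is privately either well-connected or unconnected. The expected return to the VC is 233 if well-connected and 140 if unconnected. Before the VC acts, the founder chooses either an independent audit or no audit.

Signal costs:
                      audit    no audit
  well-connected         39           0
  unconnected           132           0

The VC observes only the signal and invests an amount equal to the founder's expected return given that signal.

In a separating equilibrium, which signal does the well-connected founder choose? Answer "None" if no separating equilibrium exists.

Try well-connected → audit, unconnected → no audit:
  If types separate, audit earns payment 233 and no audit earns 140.
  Well-connected: audit gives 233 − 39 = 194; no audit gives 140 − 0 = 140. No deviation. ✓
  Unconnected: no audit gives 140 − 0 = 140; audit gives 233 − 132 = 101. No deviation. ✓
Both hold — the well-connected type sends audit.

audit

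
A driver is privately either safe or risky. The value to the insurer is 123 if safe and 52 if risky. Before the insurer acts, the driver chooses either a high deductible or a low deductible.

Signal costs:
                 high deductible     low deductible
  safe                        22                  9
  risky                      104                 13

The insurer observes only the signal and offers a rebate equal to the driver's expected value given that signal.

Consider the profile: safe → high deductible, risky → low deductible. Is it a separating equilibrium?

Under separation the insurer infers type exactly: high deductible → safe (pays 123), low deductible → risky (pays 52).
Safe: high deductible gives 123 − 22 = 101; low deductible gives 52 − 9 = 43. No deviation. ✓
Risky: low deductible gives 52 − 13 = 39; high deductible gives 123 − 104 = 19. No deviation. ✓
Both incentive constraints hold.

Yes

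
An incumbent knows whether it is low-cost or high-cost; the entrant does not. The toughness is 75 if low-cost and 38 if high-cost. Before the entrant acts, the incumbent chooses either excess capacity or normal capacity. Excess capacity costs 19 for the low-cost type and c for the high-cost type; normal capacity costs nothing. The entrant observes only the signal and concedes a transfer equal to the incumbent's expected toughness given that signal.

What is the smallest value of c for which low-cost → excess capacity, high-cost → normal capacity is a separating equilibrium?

Under separation: excess capacity → low-cost (pays 75); normal capacity → high-cost (pays 38).
Low-cost: 75 − 19 = 56 ≥ 38 − 0 = 38. Holds regardless of c. ✓
High-cost: 38 − 0 ≥ 75 − c, so c ≥ 75 − 38 = 37.

37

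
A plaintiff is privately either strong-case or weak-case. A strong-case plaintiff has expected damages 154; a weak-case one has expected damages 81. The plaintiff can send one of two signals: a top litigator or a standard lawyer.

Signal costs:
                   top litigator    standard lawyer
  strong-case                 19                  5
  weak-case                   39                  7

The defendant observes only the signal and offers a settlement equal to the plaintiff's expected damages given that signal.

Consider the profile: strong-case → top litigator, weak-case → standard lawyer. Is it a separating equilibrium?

If types separate, top litigator earns payment 154 and standard lawyer earns 81.
Strong-case: top litigator gives 154 − 19 = 135; standard lawyer gives 81 − 5 = 76. No deviation. ✓
Weak-case: standard lawyer gives 81 − 7 = 74; top litigator gives 154 − 39 = 115. Would deviate. ✗

No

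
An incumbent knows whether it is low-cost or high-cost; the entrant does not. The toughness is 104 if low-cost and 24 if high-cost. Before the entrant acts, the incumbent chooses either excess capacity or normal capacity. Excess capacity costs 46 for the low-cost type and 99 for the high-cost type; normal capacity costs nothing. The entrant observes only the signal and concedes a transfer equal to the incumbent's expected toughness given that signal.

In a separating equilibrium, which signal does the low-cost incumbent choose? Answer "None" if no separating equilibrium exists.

excess capacity

Try low-cost → excess capacity, high-cost → normal capacity:
  If types separate, excess capacity earns payment 104 and normal capacity earns 24.
  Low-cost: excess capacity gives 104 − 46 = 58; normal capacity gives 24 − 0 = 24. No deviation. ✓
  High-cost: normal capacity gives 24 − 0 = 24; excess capacity gives 104 − 99 = 5. No deviation. ✓
Both hold — the low-cost type sends excess capacity.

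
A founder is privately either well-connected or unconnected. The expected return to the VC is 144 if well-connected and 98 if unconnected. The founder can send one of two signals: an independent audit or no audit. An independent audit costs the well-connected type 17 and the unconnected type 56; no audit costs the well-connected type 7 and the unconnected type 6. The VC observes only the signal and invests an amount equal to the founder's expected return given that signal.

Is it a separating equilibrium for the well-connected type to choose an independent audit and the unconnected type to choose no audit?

Yes

If types separate, audit earns payment 144 and no audit earns 98.
Well-connected: audit gives 144 − 17 = 127; no audit gives 98 − 7 = 91. No deviation. ✓
Unconnected: no audit gives 98 − 6 = 92; audit gives 144 − 56 = 88. No deviation. ✓
Neither type gains from mimicking the other.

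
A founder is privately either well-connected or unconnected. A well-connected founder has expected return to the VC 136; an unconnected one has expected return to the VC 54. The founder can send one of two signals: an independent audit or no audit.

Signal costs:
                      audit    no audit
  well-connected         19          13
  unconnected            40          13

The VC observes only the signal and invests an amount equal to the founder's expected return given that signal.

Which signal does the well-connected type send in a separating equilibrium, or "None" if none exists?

None

Try well-connected → audit, unconnected → no audit:
  If types separate, audit earns payment 136 and no audit earns 54.
  Well-connected: audit gives 136 − 19 = 117; no audit gives 54 − 13 = 41. No deviation. ✓
  Unconnected: no audit gives 54 − 13 = 41; audit gives 136 − 40 = 96. Would deviate. ✗
Try well-connected → no audit, unconnected → audit:
  If types separate, no audit earns payment 136 and audit earns 54.
  Well-connected: no audit gives 136 − 13 = 123; audit gives 54 − 19 = 35. No deviation. ✓
  Unconnected: audit gives 54 − 40 = 14; no audit gives 136 − 13 = 123. Would deviate. ✗
Neither assignment is incentive-compatible.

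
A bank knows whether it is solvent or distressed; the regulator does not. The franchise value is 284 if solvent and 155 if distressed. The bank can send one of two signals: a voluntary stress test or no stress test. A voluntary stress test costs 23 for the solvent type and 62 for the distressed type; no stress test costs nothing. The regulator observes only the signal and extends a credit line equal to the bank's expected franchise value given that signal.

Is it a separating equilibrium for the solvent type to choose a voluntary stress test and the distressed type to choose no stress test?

If types separate, stress test earns payment 284 and no stress test earns 155.
Solvent: stress test gives 284 − 23 = 261; no stress test gives 155 − 0 = 155. No deviation. ✓
Distressed: no stress test gives 155 − 0 = 155; stress test gives 284 − 62 = 222. Would deviate. ✗

No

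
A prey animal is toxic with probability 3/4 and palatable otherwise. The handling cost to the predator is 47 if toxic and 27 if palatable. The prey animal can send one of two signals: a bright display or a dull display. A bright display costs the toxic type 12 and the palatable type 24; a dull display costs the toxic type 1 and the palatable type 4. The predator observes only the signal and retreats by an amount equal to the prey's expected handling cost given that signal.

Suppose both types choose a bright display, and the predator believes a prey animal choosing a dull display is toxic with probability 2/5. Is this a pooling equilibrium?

No

At the pooled signal (bright display) the predator holds the prior 3/4 and pays 3/4·47 + 1/4·27 = 42. Off-path (dull display) belief 2/5 gives 2/5·47 + 3/5·27 = 35.
Toxic: bright display gives 42 − 12 = 30; dull display gives 35 − 1 = 34. Deviates. ✗
Palatable: bright display gives 42 − 24 = 18; dull display gives 35 − 4 = 31. Deviates. ✗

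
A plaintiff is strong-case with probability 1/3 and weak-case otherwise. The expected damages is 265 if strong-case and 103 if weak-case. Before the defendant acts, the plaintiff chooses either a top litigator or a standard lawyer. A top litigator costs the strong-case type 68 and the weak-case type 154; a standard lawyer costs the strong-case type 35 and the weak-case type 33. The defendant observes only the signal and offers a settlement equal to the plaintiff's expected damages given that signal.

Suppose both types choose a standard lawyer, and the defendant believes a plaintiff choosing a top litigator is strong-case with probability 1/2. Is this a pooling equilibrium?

At the pooled signal (standard lawyer) the defendant holds the prior 1/3 and pays 1/3·265 + 2/3·103 = 157. Off-path (top litigator) belief 1/2 gives 1/2·265 + 1/2·103 = 184.
Strong-case: standard lawyer gives 157 − 35 = 122; top litigator gives 184 − 68 = 116. Stays. ✓
Weak-case: standard lawyer gives 157 − 33 = 124; top litigator gives 184 − 154 = 30. Stays. ✓

Yes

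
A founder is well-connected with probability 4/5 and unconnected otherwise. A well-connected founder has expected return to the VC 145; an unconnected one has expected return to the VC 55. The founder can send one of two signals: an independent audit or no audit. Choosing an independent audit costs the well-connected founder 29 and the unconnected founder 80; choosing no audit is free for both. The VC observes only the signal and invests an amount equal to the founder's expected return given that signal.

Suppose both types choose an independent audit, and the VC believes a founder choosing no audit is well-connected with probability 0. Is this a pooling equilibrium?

No

At the pooled signal (audit) the VC holds the prior 4/5 and pays 4/5·145 + 1/5·55 = 127. Off-path (no audit) belief 0 gives 0·145 + 1·55 = 55.
Well-connected: audit gives 127 − 29 = 98; no audit gives 55 − 0 = 55. Stays. ✓
Unconnected: audit gives 127 − 80 = 47; no audit gives 55 − 0 = 55. Deviates. ✗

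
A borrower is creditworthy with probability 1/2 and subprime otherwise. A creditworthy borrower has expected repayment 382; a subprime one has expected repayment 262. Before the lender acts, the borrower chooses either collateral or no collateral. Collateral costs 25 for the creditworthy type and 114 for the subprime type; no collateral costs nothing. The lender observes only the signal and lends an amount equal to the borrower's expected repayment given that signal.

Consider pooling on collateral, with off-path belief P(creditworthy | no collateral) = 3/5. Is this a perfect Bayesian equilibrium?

No

At the pooled signal (collateral) the lender holds the prior 1/2 and pays 1/2·382 + 1/2·262 = 322. Off-path (no collateral) belief 3/5 gives 3/5·382 + 2/5·262 = 334.
Creditworthy: collateral gives 322 − 25 = 297; no collateral gives 334 − 0 = 334. Deviates. ✗
Subprime: collateral gives 322 − 114 = 208; no collateral gives 334 − 0 = 334. Deviates. ✗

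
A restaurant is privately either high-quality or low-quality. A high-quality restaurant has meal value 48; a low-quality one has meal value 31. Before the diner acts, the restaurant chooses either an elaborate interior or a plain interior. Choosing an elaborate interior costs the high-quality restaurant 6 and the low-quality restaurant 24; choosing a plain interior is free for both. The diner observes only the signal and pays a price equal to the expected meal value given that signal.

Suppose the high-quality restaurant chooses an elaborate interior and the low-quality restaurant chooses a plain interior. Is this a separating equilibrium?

Yes

If types separate, elaborate interior earns payment 48 and plain interior earns 31.
High-quality: elaborate interior gives 48 − 6 = 42; plain interior gives 31 − 0 = 31. No deviation. ✓
Low-quality: plain interior gives 31 − 0 = 31; elaborate interior gives 48 − 24 = 24. No deviation. ✓
Neither type gains from mimicking the other.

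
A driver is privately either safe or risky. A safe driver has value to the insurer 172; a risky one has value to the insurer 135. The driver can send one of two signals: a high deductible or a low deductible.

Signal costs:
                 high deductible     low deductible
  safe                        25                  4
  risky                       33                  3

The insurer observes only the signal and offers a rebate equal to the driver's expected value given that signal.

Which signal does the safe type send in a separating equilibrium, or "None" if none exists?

Try safe → high deductible, risky → low deductible:
  If types separate, high deductible earns payment 172 and low deductible earns 135.
  Safe: high deductible gives 172 − 25 = 147; low deductible gives 135 − 4 = 131. No deviation. ✓
  Risky: low deductible gives 135 − 3 = 132; high deductible gives 172 − 33 = 139. Would deviate. ✗
Try safe → low deductible, risky → high deductible:
  If types separate, low deductible earns payment 172 and high deductible earns 135.
  Safe: low deductible gives 172 − 4 = 168; high deductible gives 135 − 25 = 110. No deviation. ✓
  Risky: high deductible gives 135 − 33 = 102; low deductible gives 172 − 3 = 169. Would deviate. ✗
Neither assignment is incentive-compatible.

None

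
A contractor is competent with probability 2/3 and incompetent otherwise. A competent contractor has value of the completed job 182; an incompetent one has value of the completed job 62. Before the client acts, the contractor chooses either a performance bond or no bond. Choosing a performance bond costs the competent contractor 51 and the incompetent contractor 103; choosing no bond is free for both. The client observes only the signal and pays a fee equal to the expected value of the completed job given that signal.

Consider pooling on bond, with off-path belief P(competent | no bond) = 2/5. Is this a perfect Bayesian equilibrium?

No

On the equilibrium path (bond) the client holds the prior 2/3 and pays 2/3·182 + 1/3·62 = 142. Off-path (no bond) belief 2/5 gives 2/5·182 + 3/5·62 = 110.
Competent: bond gives 142 − 51 = 91; no bond gives 110 − 0 = 110. Deviates. ✗
Incompetent: bond gives 142 − 103 = 39; no bond gives 110 − 0 = 110. Deviates. ✗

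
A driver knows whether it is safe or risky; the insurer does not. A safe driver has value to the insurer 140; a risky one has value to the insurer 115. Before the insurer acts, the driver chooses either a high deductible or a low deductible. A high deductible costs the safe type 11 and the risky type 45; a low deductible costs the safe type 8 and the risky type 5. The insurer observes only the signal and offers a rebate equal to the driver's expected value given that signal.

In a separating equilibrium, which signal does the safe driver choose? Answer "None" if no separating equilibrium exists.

Try safe → high deductible, risky → low deductible:
  If types separate, high deductible earns payment 140 and low deductible earns 115.
  Safe: high deductible gives 140 − 11 = 129; low deductible gives 115 − 8 = 107. No deviation. ✓
  Risky: low deductible gives 115 − 5 = 110; high deductible gives 140 − 45 = 95. No deviation. ✓
Both hold — the safe type sends high deductible.

high deductible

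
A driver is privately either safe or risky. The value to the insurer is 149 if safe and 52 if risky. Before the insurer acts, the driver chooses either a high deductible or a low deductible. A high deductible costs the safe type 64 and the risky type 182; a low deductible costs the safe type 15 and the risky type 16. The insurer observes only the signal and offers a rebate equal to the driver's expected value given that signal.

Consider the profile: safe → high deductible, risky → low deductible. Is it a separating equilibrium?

Yes

If types separate, high deductible earns payment 149 and low deductible earns 52.
Safe: high deductible gives 149 − 64 = 85; low deductible gives 52 − 15 = 37. No deviation. ✓
Risky: low deductible gives 52 − 16 = 36; high deductible gives 149 − 182 = -33. No deviation. ✓
Both incentive constraints hold.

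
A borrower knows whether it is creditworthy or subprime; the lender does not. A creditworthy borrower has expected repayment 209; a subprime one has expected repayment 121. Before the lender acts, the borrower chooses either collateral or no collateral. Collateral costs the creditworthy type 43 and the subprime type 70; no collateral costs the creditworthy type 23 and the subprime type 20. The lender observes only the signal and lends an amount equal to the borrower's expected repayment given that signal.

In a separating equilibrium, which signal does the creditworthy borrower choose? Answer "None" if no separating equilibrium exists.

None

Try creditworthy → collateral, subprime → no collateral:
  Under separation the lender infers type exactly: collateral → creditworthy (pays 209), no collateral → subprime (pays 121).
  Creditworthy: collateral gives 209 − 43 = 166; no collateral gives 121 − 23 = 98. No deviation. ✓
  Subprime: no collateral gives 121 − 20 = 101; collateral gives 209 − 70 = 139. Would deviate. ✗
Try creditworthy → no collateral, subprime → collateral:
  Under separation the lender infers type exactly: no collateral → creditworthy (pays 209), collateral → subprime (pays 121).
  Creditworthy: no collateral gives 209 − 23 = 186; collateral gives 121 − 43 = 78. No deviation. ✓
  Subprime: collateral gives 121 − 70 = 51; no collateral gives 209 − 20 = 189. Would deviate. ✗
Neither assignment is incentive-compatible.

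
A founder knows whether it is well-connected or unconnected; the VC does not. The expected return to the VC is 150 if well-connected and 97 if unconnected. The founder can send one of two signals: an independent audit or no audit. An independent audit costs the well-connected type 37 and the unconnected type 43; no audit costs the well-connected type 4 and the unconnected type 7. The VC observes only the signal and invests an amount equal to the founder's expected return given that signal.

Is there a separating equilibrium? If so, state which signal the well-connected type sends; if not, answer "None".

None

Try well-connected → audit, unconnected → no audit:
  If types separate, audit earns payment 150 and no audit earns 97.
  Well-connected: audit gives 150 − 37 = 113; no audit gives 97 − 4 = 93. No deviation. ✓
  Unconnected: no audit gives 97 − 7 = 90; audit gives 150 − 43 = 107. Would deviate. ✗
Try well-connected → no audit, unconnected → audit:
  If types separate, no audit earns payment 150 and audit earns 97.
  Well-connected: no audit gives 150 − 4 = 146; audit gives 97 − 37 = 60. No deviation. ✓
  Unconnected: audit gives 97 − 43 = 54; no audit gives 150 − 7 = 143. Would deviate. ✗
Neither assignment is incentive-compatible.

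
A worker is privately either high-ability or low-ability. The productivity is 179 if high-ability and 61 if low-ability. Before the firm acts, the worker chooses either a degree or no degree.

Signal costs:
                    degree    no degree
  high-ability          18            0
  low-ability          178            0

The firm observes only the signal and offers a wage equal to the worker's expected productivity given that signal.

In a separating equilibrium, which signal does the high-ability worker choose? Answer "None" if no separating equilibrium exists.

Try high-ability → degree, low-ability → no degree:
  If types separate, degree earns payment 179 and no degree earns 61.
  High-ability: degree gives 179 − 18 = 161; no degree gives 61 − 0 = 61. No deviation. ✓
  Low-ability: no degree gives 61 − 0 = 61; degree gives 179 − 178 = 1. No deviation. ✓
Both hold — the high-ability type sends degree.

degree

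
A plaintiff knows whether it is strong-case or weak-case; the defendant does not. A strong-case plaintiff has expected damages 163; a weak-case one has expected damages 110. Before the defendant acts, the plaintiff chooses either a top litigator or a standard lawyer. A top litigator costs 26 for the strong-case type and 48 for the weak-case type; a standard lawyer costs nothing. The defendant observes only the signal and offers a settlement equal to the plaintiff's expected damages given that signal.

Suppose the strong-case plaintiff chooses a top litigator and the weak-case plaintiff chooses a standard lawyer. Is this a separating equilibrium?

No

If types separate, top litigator earns payment 163 and standard lawyer earns 110.
Strong-case: top litigator gives 163 − 26 = 137; standard lawyer gives 110 − 0 = 110. No deviation. ✓
Weak-case: standard lawyer gives 110 − 0 = 110; top litigator gives 163 − 48 = 115. Would deviate. ✗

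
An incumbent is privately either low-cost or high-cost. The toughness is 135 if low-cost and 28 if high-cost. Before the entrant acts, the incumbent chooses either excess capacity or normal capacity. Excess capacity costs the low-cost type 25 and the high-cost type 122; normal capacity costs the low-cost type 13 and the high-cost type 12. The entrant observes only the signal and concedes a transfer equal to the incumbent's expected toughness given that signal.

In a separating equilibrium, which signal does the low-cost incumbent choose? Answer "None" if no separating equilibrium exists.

Try low-cost → excess capacity, high-cost → normal capacity:
  If types separate, excess capacity earns payment 135 and normal capacity earns 28.
  Low-cost: excess capacity gives 135 − 25 = 110; normal capacity gives 28 − 13 = 15. No deviation. ✓
  High-cost: normal capacity gives 28 − 12 = 16; excess capacity gives 135 − 122 = 13. No deviation. ✓
Both hold — the low-cost type sends excess capacity.

excess capacity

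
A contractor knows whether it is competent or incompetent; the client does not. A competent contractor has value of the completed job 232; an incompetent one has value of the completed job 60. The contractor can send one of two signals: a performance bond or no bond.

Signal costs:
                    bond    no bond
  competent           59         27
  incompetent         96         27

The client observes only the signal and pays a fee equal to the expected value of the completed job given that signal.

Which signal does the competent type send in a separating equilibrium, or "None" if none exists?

None

Try competent → bond, incompetent → no bond:
  Under separation the client infers type exactly: bond → competent (pays 232), no bond → incompetent (pays 60).
  Competent: bond gives 232 − 59 = 173; no bond gives 60 − 27 = 33. No deviation. ✓
  Incompetent: no bond gives 60 − 27 = 33; bond gives 232 − 96 = 136. Would deviate. ✗
Try competent → no bond, incompetent → bond:
  Under separation the client infers type exactly: no bond → competent (pays 232), bond → incompetent (pays 60).
  Competent: no bond gives 232 − 27 = 205; bond gives 60 − 59 = 1. No deviation. ✓
  Incompetent: bond gives 60 − 96 = -36; no bond gives 232 − 27 = 205. Would deviate. ✗
Neither assignment is incentive-compatible.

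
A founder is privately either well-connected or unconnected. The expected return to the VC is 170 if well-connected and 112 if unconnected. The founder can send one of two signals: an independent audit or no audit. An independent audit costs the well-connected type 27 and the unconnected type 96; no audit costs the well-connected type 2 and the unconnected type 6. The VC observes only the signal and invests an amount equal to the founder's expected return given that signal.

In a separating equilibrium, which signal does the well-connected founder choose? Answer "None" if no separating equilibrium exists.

audit

Try well-connected → audit, unconnected → no audit:
  If types separate, audit earns payment 170 and no audit earns 112.
  Well-connected: audit gives 170 − 27 = 143; no audit gives 112 − 2 = 110. No deviation. ✓
  Unconnected: no audit gives 112 − 6 = 106; audit gives 170 − 96 = 74. No deviation. ✓
Both hold — the well-connected type sends audit.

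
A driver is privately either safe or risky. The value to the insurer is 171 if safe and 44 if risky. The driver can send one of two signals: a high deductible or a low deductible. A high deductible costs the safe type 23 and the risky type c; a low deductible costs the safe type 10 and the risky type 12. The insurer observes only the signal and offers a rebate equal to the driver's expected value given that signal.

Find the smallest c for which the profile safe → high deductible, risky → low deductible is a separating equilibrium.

Under separation: high deductible → safe (pays 171); low deductible → risky (pays 44).
Safe: 171 − 23 = 148 ≥ 44 − 10 = 34. Holds regardless of c. ✓
Risky: 44 − 12 ≥ 171 − c, so c ≥ 171 − 32 = 139.

139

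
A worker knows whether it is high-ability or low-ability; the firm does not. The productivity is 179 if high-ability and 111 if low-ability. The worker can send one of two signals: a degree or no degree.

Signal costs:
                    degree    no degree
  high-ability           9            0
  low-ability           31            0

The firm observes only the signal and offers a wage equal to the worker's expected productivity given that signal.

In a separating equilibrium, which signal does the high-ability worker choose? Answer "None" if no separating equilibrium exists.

None

Try high-ability → degree, low-ability → no degree:
  Under separation the firm infers type exactly: degree → high-ability (pays 179), no degree → low-ability (pays 111).
  High-ability: degree gives 179 − 9 = 170; no degree gives 111 − 0 = 111. No deviation. ✓
  Low-ability: no degree gives 111 − 0 = 111; degree gives 179 − 31 = 148. Would deviate. ✗
Try high-ability → no degree, low-ability → degree:
  Under separation the firm infers type exactly: no degree → high-ability (pays 179), degree → low-ability (pays 111).
  High-ability: no degree gives 179 − 0 = 179; degree gives 111 − 9 = 102. No deviation. ✓
  Low-ability: degree gives 111 − 31 = 80; no degree gives 179 − 0 = 179. Would deviate. ✗
Neither assignment is incentive-compatible.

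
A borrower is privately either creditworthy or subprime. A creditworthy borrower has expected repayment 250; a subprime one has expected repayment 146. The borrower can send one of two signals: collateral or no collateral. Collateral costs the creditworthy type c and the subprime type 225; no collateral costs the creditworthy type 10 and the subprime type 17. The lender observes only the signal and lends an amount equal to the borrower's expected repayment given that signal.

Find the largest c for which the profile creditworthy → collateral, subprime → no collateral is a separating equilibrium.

Under separation: collateral → creditworthy (pays 250); no collateral → subprime (pays 146).
Subprime: 146 − 17 = 129 ≥ 250 − 225 = 25. Holds regardless of c. ✓
Creditworthy: 250 − c ≥ 146 − 10, so c ≤ 250 − 136 = 114.

114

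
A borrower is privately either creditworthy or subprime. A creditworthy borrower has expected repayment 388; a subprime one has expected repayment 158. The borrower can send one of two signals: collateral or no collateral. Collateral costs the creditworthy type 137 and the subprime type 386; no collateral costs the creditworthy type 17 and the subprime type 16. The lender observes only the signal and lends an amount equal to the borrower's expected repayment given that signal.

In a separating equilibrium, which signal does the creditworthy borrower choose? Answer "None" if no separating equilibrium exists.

collateral

Try creditworthy → collateral, subprime → no collateral:
  If types separate, collateral earns payment 388 and no collateral earns 158.
  Creditworthy: collateral gives 388 − 137 = 251; no collateral gives 158 − 17 = 141. No deviation. ✓
  Subprime: no collateral gives 158 − 16 = 142; collateral gives 388 − 386 = 2. No deviation. ✓
Both hold — the creditworthy type sends collateral.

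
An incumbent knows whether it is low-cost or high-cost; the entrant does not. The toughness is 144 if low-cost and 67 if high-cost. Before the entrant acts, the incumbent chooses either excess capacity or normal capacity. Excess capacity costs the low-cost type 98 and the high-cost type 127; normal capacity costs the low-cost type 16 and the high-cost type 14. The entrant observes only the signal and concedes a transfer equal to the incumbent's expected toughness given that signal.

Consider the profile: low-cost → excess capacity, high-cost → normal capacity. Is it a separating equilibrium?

Under separation the entrant infers type exactly: excess capacity → low-cost (pays 144), normal capacity → high-cost (pays 67).
Low-cost: excess capacity gives 144 − 98 = 46; normal capacity gives 67 − 16 = 51. Would deviate. ✗
High-cost: normal capacity gives 67 − 14 = 53; excess capacity gives 144 − 127 = 17. No deviation. ✓

No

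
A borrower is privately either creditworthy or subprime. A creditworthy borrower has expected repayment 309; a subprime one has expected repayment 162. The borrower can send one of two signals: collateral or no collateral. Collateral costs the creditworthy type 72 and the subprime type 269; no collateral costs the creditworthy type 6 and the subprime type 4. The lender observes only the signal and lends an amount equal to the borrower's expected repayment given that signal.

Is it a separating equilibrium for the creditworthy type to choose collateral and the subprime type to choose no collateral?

Yes

Under separation the lender infers type exactly: collateral → creditworthy (pays 309), no collateral → subprime (pays 162).
Creditworthy: collateral gives 309 − 72 = 237; no collateral gives 162 − 6 = 156. No deviation. ✓
Subprime: no collateral gives 162 − 4 = 158; collateral gives 309 − 269 = 40. No deviation. ✓
Both incentive constraints hold.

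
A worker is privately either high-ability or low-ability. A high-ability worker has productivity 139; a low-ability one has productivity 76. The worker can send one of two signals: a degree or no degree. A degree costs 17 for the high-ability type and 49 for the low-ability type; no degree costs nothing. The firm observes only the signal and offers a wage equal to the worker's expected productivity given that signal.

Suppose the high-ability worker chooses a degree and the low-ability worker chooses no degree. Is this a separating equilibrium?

No

If types separate, degree earns payment 139 and no degree earns 76.
High-ability: degree gives 139 − 17 = 122; no degree gives 76 − 0 = 76. No deviation. ✓
Low-ability: no degree gives 76 − 0 = 76; degree gives 139 − 49 = 90. Would deviate. ✗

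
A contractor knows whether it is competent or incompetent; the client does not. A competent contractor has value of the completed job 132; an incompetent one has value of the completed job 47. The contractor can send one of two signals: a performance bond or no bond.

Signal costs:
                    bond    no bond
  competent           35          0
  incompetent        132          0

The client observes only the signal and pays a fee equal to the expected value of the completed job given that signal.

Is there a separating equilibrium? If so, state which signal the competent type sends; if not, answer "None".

bond

Try competent → bond, incompetent → no bond:
  If types separate, bond earns payment 132 and no bond earns 47.
  Competent: bond gives 132 − 35 = 97; no bond gives 47 − 0 = 47. No deviation. ✓
  Incompetent: no bond gives 47 − 0 = 47; bond gives 132 − 132 = 0. No deviation. ✓
Both hold — the competent type sends bond.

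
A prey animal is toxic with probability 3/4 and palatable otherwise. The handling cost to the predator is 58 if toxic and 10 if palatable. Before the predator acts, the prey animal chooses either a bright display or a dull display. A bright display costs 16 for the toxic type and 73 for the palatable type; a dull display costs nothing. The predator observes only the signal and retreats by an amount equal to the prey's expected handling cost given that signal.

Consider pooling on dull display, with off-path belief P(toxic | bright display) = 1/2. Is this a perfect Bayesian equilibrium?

On the equilibrium path (dull display) the predator holds the prior 3/4 and pays 3/4·58 + 1/4·10 = 46. Off-path (bright display) belief 1/2 gives 1/2·58 + 1/2·10 = 34.
Toxic: dull display gives 46 − 0 = 46; bright display gives 34 − 16 = 18. Stays. ✓
Palatable: dull display gives 46 − 0 = 46; bright display gives 34 − 73 = -39. Stays. ✓
Beliefs are Bayes-consistent on-path and both types best-respond.

Yes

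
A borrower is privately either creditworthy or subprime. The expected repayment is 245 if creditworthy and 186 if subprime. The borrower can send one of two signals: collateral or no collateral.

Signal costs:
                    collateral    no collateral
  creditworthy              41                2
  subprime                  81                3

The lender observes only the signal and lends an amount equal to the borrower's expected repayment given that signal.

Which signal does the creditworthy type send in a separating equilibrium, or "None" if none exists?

Try creditworthy → collateral, subprime → no collateral:
  Under separation the lender infers type exactly: collateral → creditworthy (pays 245), no collateral → subprime (pays 186).
  Creditworthy: collateral gives 245 − 41 = 204; no collateral gives 186 − 2 = 184. No deviation. ✓
  Subprime: no collateral gives 186 − 3 = 183; collateral gives 245 − 81 = 164. No deviation. ✓
Both hold — the creditworthy type sends collateral.

collateral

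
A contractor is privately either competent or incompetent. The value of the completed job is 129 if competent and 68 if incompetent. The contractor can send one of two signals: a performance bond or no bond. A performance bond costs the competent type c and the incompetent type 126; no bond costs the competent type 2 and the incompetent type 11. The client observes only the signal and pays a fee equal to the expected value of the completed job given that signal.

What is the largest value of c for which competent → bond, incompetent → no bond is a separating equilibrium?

63

Under separation: bond → competent (pays 129); no bond → incompetent (pays 68).
Incompetent: 68 − 11 = 57 ≥ 129 − 126 = 3. Holds regardless of c. ✓
Competent: 129 − c ≥ 68 − 2, so c ≤ 129 − 66 = 63.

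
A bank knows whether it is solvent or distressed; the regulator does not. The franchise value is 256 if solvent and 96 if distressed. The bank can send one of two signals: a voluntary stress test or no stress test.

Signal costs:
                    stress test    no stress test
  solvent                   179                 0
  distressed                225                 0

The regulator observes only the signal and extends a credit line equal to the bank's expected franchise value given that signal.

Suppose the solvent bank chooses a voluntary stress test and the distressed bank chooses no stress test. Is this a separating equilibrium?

No

If types separate, stress test earns payment 256 and no stress test earns 96.
Solvent: stress test gives 256 − 179 = 77; no stress test gives 96 − 0 = 96. Would deviate. ✗
Distressed: no stress test gives 96 − 0 = 96; stress test gives 256 − 225 = 31. No deviation. ✓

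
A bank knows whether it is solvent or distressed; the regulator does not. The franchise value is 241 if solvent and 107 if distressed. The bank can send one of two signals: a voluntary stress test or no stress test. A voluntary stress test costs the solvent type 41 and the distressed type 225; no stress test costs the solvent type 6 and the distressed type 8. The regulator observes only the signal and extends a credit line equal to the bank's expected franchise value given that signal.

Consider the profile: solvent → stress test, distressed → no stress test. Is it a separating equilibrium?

Under separation the regulator infers type exactly: stress test → solvent (pays 241), no stress test → distressed (pays 107).
Solvent: stress test gives 241 − 41 = 200; no stress test gives 107 − 6 = 101. No deviation. ✓
Distressed: no stress test gives 107 − 8 = 99; stress test gives 241 − 225 = 16. No deviation. ✓
Both incentive constraints hold.

Yes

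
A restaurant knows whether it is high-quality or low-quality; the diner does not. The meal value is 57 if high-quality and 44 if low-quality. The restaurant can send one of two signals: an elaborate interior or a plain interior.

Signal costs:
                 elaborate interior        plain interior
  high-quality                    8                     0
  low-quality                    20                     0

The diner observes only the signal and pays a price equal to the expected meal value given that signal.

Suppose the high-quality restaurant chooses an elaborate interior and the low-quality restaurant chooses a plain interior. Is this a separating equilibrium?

Yes

If types separate, elaborate interior earns payment 57 and plain interior earns 44.
High-quality: elaborate interior gives 57 − 8 = 49; plain interior gives 44 − 0 = 44. No deviation. ✓
Low-quality: plain interior gives 44 − 0 = 44; elaborate interior gives 57 − 20 = 37. No deviation. ✓
Neither type gains from mimicking the other.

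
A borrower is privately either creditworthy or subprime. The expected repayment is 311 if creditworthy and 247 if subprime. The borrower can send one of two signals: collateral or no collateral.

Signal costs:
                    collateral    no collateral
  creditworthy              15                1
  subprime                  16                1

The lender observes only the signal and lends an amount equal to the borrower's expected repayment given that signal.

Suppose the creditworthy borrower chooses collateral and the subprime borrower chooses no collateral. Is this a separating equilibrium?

Under separation the lender infers type exactly: collateral → creditworthy (pays 311), no collateral → subprime (pays 247).
Creditworthy: collateral gives 311 − 15 = 296; no collateral gives 247 − 1 = 246. No deviation. ✓
Subprime: no collateral gives 247 − 1 = 246; collateral gives 311 − 16 = 295. Would deviate. ✗

No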